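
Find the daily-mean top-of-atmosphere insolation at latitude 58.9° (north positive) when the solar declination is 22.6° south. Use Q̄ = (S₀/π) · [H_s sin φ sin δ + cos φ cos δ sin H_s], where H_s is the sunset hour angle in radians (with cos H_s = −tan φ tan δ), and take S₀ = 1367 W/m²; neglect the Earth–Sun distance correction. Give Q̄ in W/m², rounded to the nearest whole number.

cos H_s = −tan(58.9°) · tan(-22.6°) = 0.6900, so H_s = arccos(0.6900) = 46.37°. In radians, H_s = 0.8093.
H_s sin φ sin δ = 0.8093 × 0.8563 × -0.3843 = -0.2663.
cos φ cos δ sin H_s = 0.5165 × 0.9232 × 0.7238 = 0.3451.
Q̄ = (1367/π) × (-0.2663 + 0.3451) = 435.13 × 0.0788 = 34.29 W/m².

34 W/m²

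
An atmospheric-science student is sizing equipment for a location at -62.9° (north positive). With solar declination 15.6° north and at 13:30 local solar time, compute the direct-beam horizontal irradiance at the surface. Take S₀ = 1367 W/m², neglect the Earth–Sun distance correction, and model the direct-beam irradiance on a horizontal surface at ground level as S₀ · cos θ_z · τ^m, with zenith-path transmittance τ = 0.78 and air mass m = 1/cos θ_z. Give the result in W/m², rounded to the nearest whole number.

Hour angle H = 15° × (13.5 − 12) = 22.50°.
cos θ_z = sin(-62.9°) sin(15.6°) + cos(-62.9°) cos(15.6°) cos(22.50°) = -0.2394 + 0.4054 = 0.1660.
Air mass m = 1/cos θ_z = 1/0.1660 = 6.024; τ^m = 0.78^6.024 = 0.2239.
Surface direct beam = 1367 × 0.1660 × 0.2239 = 50.81 W/m².

51 W/m²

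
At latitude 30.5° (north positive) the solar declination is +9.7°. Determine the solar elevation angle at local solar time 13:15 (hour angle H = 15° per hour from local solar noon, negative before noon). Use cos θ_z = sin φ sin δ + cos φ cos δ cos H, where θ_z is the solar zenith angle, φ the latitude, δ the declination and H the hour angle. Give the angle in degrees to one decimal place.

Hour angle H = 15° × (13.25 − 12) = 18.75°.
cos θ_z = sin φ sin δ + cos φ cos δ cos H = (0.5075)(0.1685) + (0.8616)(0.9857)(0.9469) = 0.8897.
θ_z = arccos(0.8897) = 27.16°, so the elevation is 90° − 27.16° = 62.84°.

62.8°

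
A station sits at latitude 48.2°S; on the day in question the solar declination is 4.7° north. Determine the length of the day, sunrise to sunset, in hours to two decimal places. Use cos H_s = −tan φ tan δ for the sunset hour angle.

cos H_s = −tan(-48.2°) · tan(4.7°) = 0.0920, so H_s = arccos(0.0920) = 84.72°.
Day length = 2 H_s / 15° h⁻¹ = 169.44° / 15 = 11.296 h.

11.30 hours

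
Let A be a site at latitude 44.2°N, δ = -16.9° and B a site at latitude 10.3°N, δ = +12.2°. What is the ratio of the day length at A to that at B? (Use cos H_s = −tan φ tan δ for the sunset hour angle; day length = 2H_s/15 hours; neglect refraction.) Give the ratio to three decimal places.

A: H_s = arccos(−tan 44.2° · tan -16.9°) = 72.82°, so 2H_s/15 = 9.7093 h.
B: H_s = arccos(−tan 10.3° · tan 12.2°) = 92.25°, so 2H_s/15 = 12.3000 h.
Ratio A/B = 9.7093 / 12.3000 = 0.7894.

0.789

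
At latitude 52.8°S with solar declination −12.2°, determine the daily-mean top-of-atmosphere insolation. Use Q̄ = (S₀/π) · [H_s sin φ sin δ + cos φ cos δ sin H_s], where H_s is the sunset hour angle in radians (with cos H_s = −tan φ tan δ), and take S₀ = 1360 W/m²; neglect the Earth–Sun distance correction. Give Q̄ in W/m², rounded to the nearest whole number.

381 W/m²

cos H_s = −tan(-52.8°) · tan(-12.2°) = -0.2848, so H_s = arccos(-0.2848) = 106.55°. In radians, H_s = 1.8596.
H_s sin φ sin δ = 1.8596 × -0.7965 × -0.2113 = 0.3130.
cos φ cos δ sin H_s = 0.6046 × 0.9774 × 0.9586 = 0.5665.
Q̄ = (1360/π) × (0.3130 + 0.5665) = 432.90 × 0.8795 = 380.74 W/m².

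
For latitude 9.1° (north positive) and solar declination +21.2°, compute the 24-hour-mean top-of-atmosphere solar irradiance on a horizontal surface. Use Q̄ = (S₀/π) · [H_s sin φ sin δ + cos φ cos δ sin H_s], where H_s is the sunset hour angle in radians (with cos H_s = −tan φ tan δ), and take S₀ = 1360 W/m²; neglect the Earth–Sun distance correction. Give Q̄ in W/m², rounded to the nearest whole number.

The sunset hour angle satisfies cos H_s = −tan φ tan δ = -0.0621, giving H_s = 93.56°. In radians, H_s = 1.6329.
H_s sin φ sin δ = 1.6329 × 0.1582 × 0.3616 = 0.0934.
cos φ cos δ sin H_s = 0.9874 × 0.9323 × 0.9981 = 0.9188.
Q̄ = (1360/π) × (0.0934 + 0.9188) = 432.90 × 1.0122 = 438.18 W/m².

438 W/m²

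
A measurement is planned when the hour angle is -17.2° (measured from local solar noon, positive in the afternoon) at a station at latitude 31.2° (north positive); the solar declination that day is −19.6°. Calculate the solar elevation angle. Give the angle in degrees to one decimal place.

cos θ_z = sin(31.2°) sin(-19.6°) + cos(31.2°) cos(-19.6°) cos(-17.20°) = -0.1738 + 0.7698 = 0.5960.
θ_z = arccos(0.5960) = 53.42°, so the elevation is 90° − 53.42° = 36.58°.

36.6°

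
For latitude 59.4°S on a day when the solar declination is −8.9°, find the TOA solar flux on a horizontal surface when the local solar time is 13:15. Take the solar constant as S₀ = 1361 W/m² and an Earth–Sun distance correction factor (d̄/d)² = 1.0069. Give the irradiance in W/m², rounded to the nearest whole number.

835 W/m²

Hour angle H = 15° × (13.25 − 12) = 18.75°.
With φ = -59.4°, δ = -8.9°, H = 18.75°: sin φ sin δ = 0.1332, cos φ cos δ cos H = 0.4762, so cos θ_z = 0.6094.
Top-of-atmosphere irradiance = S₀ (d̄/d)² cos θ_z = 1361 × 1.0069 × 0.6094 = 835.12 W/m².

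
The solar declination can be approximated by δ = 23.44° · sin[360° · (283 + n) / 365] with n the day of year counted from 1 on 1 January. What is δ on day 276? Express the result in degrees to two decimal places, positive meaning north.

360 × (283 + 276) / 365 = 551.342°; sin(551.342°) = -0.1967.
δ = 23.44 × -0.1967 = -4.611° ≈ -4.61°.

-4.61°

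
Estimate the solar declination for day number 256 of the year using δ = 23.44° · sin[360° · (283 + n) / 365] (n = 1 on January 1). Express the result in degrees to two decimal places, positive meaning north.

360 × (283 + 256) / 365 = 531.616°; sin(531.616°) = 0.1458.
δ = 23.44 × 0.1458 = 3.418° ≈ +3.42°.

+3.42°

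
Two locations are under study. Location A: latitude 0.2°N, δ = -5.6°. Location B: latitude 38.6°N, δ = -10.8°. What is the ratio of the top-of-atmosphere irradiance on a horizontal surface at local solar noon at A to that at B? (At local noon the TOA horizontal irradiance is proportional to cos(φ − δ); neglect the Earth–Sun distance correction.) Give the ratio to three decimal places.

A: cos θ_z = cos(0.2° − (-5.6°)) = 0.9949.
B: cos θ_z = cos(38.6° − (-10.8°)) = 0.6508.
Ratio A/B = 0.9949 / 0.6508 = 1.5287.

1.529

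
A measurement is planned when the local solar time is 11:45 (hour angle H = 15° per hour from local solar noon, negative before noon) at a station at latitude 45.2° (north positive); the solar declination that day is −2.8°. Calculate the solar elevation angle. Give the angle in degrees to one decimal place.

Hour angle H = 15° × (11.75 − 12) = -3.75°.
cos θ_z = sin φ sin δ + cos φ cos δ cos H = (0.7096)(-0.0488) + (0.7046)(0.9988)(0.9979) = 0.6676.
θ_z = arccos(0.6676) = 48.12°, so the elevation is 90° − 48.12° = 41.88°.

41.9°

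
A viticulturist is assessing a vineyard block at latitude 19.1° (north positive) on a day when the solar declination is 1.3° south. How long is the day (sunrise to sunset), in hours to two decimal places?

cos H_s = −tan(19.1°) · tan(-1.3°) = 0.0079, so H_s = arccos(0.0079) = 89.55°.
Day length = 2 H_s / 15° h⁻¹ = 179.10° / 15 = 11.940 h.

11.94 hours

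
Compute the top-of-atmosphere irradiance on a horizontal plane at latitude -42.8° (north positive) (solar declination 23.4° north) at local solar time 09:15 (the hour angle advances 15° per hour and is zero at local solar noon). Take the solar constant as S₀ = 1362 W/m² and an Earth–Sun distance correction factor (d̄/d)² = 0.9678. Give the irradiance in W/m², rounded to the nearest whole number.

312 W/m²

Hour angle H = 15° × (9.25 − 12) = -41.25°.
With φ = -42.8°, δ = 23.4°, H = -41.25°: sin φ sin δ = -0.2698, cos φ cos δ cos H = 0.5063, so cos θ_z = 0.2365.
Top-of-atmosphere irradiance = S₀ (d̄/d)² cos θ_z = 1362 × 0.9678 × 0.2365 = 311.74 W/m².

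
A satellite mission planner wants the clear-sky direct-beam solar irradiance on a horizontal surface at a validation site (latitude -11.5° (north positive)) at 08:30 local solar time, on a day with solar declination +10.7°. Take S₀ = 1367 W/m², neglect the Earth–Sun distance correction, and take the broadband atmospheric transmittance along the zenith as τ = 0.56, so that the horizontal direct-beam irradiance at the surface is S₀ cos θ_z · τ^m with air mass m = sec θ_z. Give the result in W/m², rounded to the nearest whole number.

Hour angle H = 15° × (8.5 − 12) = -52.50°.
cos θ_z = sin(-11.5°) sin(10.7°) + cos(-11.5°) cos(10.7°) cos(-52.50°) = -0.0370 + 0.5862 = 0.5492.
Air mass m = 1/cos θ_z = 1/0.5492 = 1.821; τ^m = 0.56^1.821 = 0.3479.
Surface direct beam = 1367 × 0.5492 × 0.3479 = 261.19 W/m².

261 W/m²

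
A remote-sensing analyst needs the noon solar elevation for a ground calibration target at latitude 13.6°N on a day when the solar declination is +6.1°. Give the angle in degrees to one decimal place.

82.5°

At local solar noon the hour angle is zero, so the elevation is 90° − |φ − δ| = 90° − |13.6° − (6.1°)| = 90° − 7.5° = 82.5°.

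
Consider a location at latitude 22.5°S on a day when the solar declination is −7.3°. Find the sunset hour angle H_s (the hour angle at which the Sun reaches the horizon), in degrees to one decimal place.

cos H_s = −tan(-22.5°) · tan(-7.3°) = -0.0531, so H_s = arccos(-0.0531) = 93.04°.

93.0°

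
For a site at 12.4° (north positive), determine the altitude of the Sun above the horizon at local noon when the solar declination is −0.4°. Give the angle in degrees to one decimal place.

At local solar noon the hour angle is zero, so the elevation is 90° − |φ − δ| = 90° − |12.4° − (-0.4°)| = 90° − 12.8° = 77.2°.

77.2°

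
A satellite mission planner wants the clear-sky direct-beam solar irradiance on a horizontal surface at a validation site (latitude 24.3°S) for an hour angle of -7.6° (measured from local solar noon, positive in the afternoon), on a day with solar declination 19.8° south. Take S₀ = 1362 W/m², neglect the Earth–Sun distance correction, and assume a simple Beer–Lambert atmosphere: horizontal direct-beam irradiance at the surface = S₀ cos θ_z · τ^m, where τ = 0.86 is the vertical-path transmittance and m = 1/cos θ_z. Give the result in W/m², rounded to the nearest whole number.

1157 W/m²

cos θ_z = sin φ sin δ + cos φ cos δ cos H = (-0.4115)(-0.3387) + (0.9114)(0.9409)(0.9912) = 0.9894.
Air mass m = 1/cos θ_z = 1/0.9894 = 1.011; τ^m = 0.86^1.011 = 0.8586.
Surface direct beam = 1362 × 0.9894 × 0.8586 = 1157.02 W/m².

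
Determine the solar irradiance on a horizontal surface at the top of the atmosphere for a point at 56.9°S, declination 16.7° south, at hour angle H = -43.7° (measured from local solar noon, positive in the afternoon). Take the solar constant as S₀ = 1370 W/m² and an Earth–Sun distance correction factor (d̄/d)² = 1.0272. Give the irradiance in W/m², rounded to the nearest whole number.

871 W/m²

With φ = -56.9°, δ = -16.7°, H = -43.70°: sin φ sin δ = 0.2407, cos φ cos δ cos H = 0.3782, so cos θ_z = 0.6189.
Top-of-atmosphere irradiance = S₀ (d̄/d)² cos θ_z = 1370 × 1.0272 × 0.6189 = 870.96 W/m².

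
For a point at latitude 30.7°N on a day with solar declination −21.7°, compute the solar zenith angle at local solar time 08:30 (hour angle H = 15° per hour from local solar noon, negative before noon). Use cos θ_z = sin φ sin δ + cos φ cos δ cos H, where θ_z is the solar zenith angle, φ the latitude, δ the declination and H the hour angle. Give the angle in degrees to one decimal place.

Hour angle H = 15° × (8.5 − 12) = -52.50°.
cos θ_z = sin φ sin δ + cos φ cos δ cos H = (0.5105)(-0.3697) + (0.8599)(0.9291)(0.6088) = 0.2977.
θ_z = arccos(0.2977) = 72.68°.

72.7°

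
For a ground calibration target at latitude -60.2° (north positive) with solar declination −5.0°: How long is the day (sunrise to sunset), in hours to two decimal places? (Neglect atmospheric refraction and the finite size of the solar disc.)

cos H_s = −tan(-60.2°) · tan(-5.0°) = -0.1528, so H_s = arccos(-0.1528) = 98.79°.
Day length = 2 H_s / 15° h⁻¹ = 197.58° / 15 = 13.172 h.

13.17 hours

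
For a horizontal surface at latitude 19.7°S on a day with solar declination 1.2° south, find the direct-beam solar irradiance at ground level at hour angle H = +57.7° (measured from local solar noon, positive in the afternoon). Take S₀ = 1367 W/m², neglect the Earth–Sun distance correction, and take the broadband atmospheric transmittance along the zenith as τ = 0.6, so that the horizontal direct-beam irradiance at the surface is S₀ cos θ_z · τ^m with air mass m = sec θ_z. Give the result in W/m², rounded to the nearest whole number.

256 W/m²

With φ = -19.7°, δ = -1.2°, H = 57.70°: sin φ sin δ = 0.0071, cos φ cos δ cos H = 0.5030, so cos θ_z = 0.5101.
Air mass m = 1/cos θ_z = 1/0.5101 = 1.960; τ^m = 0.6^1.960 = 0.3674.
Surface direct beam = 1367 × 0.5101 × 0.3674 = 256.19 W/m².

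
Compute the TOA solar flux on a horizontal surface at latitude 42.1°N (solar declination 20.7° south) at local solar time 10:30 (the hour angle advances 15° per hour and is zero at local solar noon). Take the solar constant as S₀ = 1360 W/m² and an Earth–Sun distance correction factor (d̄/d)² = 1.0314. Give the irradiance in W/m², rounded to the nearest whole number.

567 W/m²

Hour angle H = 15° × (10.5 − 12) = -22.50°.
cos θ_z = sin(42.1°) sin(-20.7°) + cos(42.1°) cos(-20.7°) cos(-22.50°) = -0.2370 + 0.6412 = 0.4042.
Top-of-atmosphere irradiance = S₀ (d̄/d)² cos θ_z = 1360 × 1.0314 × 0.4042 = 566.97 W/m².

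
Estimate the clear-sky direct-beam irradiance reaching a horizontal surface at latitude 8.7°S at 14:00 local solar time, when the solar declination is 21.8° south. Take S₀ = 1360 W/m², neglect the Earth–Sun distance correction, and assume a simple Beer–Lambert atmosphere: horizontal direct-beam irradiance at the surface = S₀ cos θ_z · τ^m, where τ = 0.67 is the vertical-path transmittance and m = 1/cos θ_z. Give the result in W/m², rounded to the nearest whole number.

Hour angle H = 15° × (14 − 12) = 30.00°.
With φ = -8.7°, δ = -21.8°, H = 30.00°: sin φ sin δ = 0.0562, cos φ cos δ cos H = 0.7948, so cos θ_z = 0.8510.
Air mass m = 1/cos θ_z = 1/0.8510 = 1.175; τ^m = 0.67^1.175 = 0.6247.
Surface direct beam = 1360 × 0.8510 × 0.6247 = 723.00 W/m².

723 W/m²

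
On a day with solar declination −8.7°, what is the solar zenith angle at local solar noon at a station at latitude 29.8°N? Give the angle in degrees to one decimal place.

38.5°

At local solar noon the hour angle is zero, so the zenith angle is |φ − δ| = |29.8° − (-8.7°)| = 38.5°.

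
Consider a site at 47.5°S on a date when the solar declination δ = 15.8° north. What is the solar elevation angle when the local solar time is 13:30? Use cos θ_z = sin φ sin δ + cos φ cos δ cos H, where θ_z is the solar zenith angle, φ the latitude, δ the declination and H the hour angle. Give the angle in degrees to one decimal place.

Hour angle H = 15° × (13.5 − 12) = 22.50°.
cos θ_z = sin φ sin δ + cos φ cos δ cos H = (-0.7373)(0.2723) + (0.6756)(0.9622)(0.9239) = 0.3998.
θ_z = arccos(0.3998) = 66.43°, so the elevation is 90° − 66.43° = 23.57°.

23.6°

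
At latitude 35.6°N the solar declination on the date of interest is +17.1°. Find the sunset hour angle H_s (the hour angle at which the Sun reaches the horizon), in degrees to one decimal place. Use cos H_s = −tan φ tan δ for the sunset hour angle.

cos H_s = −tan(35.6°) · tan(17.1°) = -0.2202, so H_s = arccos(-0.2202) = 102.72°.

102.7°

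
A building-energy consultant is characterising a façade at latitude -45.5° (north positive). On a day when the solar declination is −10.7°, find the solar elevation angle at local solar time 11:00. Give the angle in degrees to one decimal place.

Hour angle H = 15° × (11 − 12) = -15.00°.
cos θ_z = sin φ sin δ + cos φ cos δ cos H = (-0.7133)(-0.1857) + (0.7009)(0.9826)(0.9659) = 0.7977.
θ_z = arccos(0.7977) = 37.09°, so the elevation is 90° − 37.09° = 52.91°.

52.9°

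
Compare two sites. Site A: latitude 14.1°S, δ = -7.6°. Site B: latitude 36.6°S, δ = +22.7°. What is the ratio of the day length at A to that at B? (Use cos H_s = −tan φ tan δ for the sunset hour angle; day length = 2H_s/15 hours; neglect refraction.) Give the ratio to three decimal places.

A: H_s = arccos(−tan -14.1° · tan -7.6°) = 91.92°, so 2H_s/15 = 12.2560 h.
B: H_s = arccos(−tan -36.6° · tan 22.7°) = 71.90°, so 2H_s/15 = 9.5867 h.
Ratio A/B = 12.2560 / 9.5867 = 1.2784.

1.278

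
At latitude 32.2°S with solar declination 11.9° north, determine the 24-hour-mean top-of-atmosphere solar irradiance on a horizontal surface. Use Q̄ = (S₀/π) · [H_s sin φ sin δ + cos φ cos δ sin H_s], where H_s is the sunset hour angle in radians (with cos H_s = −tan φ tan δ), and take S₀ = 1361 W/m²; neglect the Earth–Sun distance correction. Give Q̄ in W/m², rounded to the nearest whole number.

The sunset hour angle satisfies cos H_s = −tan φ tan δ = 0.1327, giving H_s = 82.37°. In radians, H_s = 1.4376.
H_s sin φ sin δ = 1.4376 × -0.5329 × 0.2062 = -0.1580.
cos φ cos δ sin H_s = 0.8462 × 0.9785 × 0.9911 = 0.8206.
Q̄ = (1361/π) × (-0.1580 + 0.8206) = 433.22 × 0.6626 = 287.05 W/m².

287 W/m²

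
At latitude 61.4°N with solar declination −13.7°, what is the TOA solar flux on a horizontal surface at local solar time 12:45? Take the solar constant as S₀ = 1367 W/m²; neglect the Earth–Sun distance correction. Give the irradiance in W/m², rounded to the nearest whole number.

Hour angle H = 15° × (12.75 − 12) = 11.25°.
cos θ_z = sin(61.4°) sin(-13.7°) + cos(61.4°) cos(-13.7°) cos(11.25°) = -0.2079 + 0.4561 = 0.2482.
Top-of-atmosphere irradiance = S₀ cos θ_z = 1367 × 0.2482 = 339.29 W/m².

339 W/m²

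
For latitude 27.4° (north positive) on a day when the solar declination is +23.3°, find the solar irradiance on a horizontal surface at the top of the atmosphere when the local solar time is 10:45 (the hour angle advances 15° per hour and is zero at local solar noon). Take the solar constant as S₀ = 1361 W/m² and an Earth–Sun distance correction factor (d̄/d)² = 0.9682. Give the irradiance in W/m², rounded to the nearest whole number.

1257 W/m²

Hour angle H = 15° × (10.75 − 12) = -18.75°.
cos θ_z = sin(27.4°) sin(23.3°) + cos(27.4°) cos(23.3°) cos(-18.75°) = 0.1820 + 0.7721 = 0.9541.
Top-of-atmosphere irradiance = S₀ (d̄/d)² cos θ_z = 1361 × 0.9682 × 0.9541 = 1257.24 W/m².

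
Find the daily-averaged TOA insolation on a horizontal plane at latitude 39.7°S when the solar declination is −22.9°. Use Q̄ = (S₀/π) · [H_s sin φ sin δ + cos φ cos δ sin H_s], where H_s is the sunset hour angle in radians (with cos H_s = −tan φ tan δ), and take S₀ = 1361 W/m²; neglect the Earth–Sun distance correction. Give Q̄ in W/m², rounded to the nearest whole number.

−tan φ tan δ = −(-0.8302)(-0.4224) = -0.3507; H_s = arccos(-0.3507) = 110.53°. In radians, H_s = 1.9291.
H_s sin φ sin δ = 1.9291 × -0.6388 × -0.3891 = 0.4795.
cos φ cos δ sin H_s = 0.7694 × 0.9212 × 0.9365 = 0.6638.
Q̄ = (1361/π) × (0.4795 + 0.6638) = 433.22 × 1.1433 = 495.30 W/m².

495 W/m²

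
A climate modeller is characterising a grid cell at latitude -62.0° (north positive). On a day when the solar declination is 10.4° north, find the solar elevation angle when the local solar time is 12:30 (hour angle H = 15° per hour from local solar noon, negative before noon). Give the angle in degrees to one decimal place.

17.4°

Hour angle H = 15° × (12.5 − 12) = 7.50°.
With φ = -62.0°, δ = 10.4°, H = 7.50°: sin φ sin δ = -0.1594, cos φ cos δ cos H = 0.4578, so cos θ_z = 0.2984.
θ_z = arccos(0.2984) = 72.64°, so the elevation is 90° − 72.64° = 17.36°.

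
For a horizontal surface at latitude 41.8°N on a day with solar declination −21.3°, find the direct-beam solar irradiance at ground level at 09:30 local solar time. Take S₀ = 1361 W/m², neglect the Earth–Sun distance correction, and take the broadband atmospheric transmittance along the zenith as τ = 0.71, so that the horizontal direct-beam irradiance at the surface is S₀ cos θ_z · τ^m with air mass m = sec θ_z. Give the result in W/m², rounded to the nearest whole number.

Hour angle H = 15° × (9.5 − 12) = -37.50°.
cos θ_z = sin(41.8°) sin(-21.3°) + cos(41.8°) cos(-21.3°) cos(-37.50°) = -0.2421 + 0.5510 = 0.3089.
Air mass m = 1/cos θ_z = 1/0.3089 = 3.237; τ^m = 0.71^3.237 = 0.3300.
Surface direct beam = 1361 × 0.3089 × 0.3300 = 138.74 W/m².

139 W/m²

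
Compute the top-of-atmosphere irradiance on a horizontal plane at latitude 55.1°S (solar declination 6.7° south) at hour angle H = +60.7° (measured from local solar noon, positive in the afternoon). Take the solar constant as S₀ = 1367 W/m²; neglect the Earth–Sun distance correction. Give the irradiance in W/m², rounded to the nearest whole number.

With φ = -55.1°, δ = -6.7°, H = 60.70°: sin φ sin δ = 0.0957, cos φ cos δ cos H = 0.2781, so cos θ_z = 0.3738.
Top-of-atmosphere irradiance = S₀ cos θ_z = 1367 × 0.3738 = 510.98 W/m².

511 W/m²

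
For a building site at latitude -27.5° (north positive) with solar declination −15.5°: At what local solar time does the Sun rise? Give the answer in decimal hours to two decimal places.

5.45 h

cos H_s = −tan(-27.5°) · tan(-15.5°) = -0.1444, so H_s = arccos(-0.1444) = 98.30°.
Sunrise is at 12 − H_s/15 = 12 − 6.553 = 5.447 h local solar time.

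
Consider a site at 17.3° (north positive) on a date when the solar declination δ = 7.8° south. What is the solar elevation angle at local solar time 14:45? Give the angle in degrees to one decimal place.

Hour angle H = 15° × (14.75 − 12) = 41.25°.
cos θ_z = sin(17.3°) sin(-7.8°) + cos(17.3°) cos(-7.8°) cos(41.25°) = -0.0404 + 0.7112 = 0.6708.
θ_z = arccos(0.6708) = 47.87°, so the elevation is 90° − 47.87° = 42.13°.

42.1°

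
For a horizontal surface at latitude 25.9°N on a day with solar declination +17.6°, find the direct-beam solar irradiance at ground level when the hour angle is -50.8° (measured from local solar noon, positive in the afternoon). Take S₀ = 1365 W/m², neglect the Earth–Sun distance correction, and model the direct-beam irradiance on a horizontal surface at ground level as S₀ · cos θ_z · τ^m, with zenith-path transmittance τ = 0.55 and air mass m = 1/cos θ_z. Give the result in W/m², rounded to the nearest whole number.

379 W/m²

cos θ_z = sin(25.9°) sin(17.6°) + cos(25.9°) cos(17.6°) cos(-50.80°) = 0.1321 + 0.5419 = 0.6740.
Air mass m = 1/cos θ_z = 1/0.6740 = 1.484; τ^m = 0.55^1.484 = 0.4118.
Surface direct beam = 1365 × 0.6740 × 0.4118 = 378.86 W/m².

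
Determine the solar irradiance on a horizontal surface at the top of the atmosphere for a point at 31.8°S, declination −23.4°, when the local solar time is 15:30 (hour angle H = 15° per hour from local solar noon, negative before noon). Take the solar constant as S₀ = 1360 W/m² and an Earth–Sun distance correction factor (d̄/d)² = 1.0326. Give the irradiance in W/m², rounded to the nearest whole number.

Hour angle H = 15° × (15.5 − 12) = 52.50°.
cos θ_z = sin(-31.8°) sin(-23.4°) + cos(-31.8°) cos(-23.4°) cos(52.50°) = 0.2093 + 0.4748 = 0.6841.
Top-of-atmosphere irradiance = S₀ (d̄/d)² cos θ_z = 1360 × 1.0326 × 0.6841 = 960.71 W/m².

961 W/m²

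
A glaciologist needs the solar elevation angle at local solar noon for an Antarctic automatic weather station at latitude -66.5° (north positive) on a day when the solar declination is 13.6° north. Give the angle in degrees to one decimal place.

9.9°

At local solar noon the hour angle is zero, so the elevation is 90° − |φ − δ| = 90° − |-66.5° − (13.6°)| = 90° − 80.1° = 9.9°.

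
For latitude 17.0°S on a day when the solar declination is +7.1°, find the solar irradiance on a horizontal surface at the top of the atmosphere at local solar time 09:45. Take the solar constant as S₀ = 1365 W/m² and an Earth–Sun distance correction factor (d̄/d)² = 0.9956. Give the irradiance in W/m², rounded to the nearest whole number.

Hour angle H = 15° × (9.75 − 12) = -33.75°.
With φ = -17.0°, δ = 7.1°, H = -33.75°: sin φ sin δ = -0.0361, cos φ cos δ cos H = 0.7890, so cos θ_z = 0.7529.
Top-of-atmosphere irradiance = S₀ (d̄/d)² cos θ_z = 1365 × 0.9956 × 0.7529 = 1023.19 W/m².

1023 W/m²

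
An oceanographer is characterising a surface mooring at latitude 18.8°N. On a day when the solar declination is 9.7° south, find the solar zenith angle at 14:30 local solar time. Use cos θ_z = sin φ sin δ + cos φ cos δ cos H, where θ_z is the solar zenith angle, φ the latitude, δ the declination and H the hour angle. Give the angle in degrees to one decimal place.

46.7°

Hour angle H = 15° × (14.5 − 12) = 37.50°.
cos θ_z = sin φ sin δ + cos φ cos δ cos H = (0.3223)(-0.1685) + (0.9466)(0.9857)(0.7934) = 0.6860.
θ_z = arccos(0.6860) = 46.69°.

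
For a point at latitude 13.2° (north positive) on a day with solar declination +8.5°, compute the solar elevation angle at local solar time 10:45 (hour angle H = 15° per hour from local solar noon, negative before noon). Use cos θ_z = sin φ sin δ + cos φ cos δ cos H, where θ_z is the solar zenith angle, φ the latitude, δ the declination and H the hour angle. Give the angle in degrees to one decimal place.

71.0°

Hour angle H = 15° × (10.75 − 12) = -18.75°.
With φ = 13.2°, δ = 8.5°, H = -18.75°: sin φ sin δ = 0.0338, cos φ cos δ cos H = 0.9118, so cos θ_z = 0.9456.
θ_z = arccos(0.9456) = 18.99°, so the elevation is 90° − 18.99° = 71.01°.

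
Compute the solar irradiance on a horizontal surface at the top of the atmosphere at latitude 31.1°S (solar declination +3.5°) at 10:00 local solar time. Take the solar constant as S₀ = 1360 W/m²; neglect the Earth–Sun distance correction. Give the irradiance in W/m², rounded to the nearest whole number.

964 W/m²

Hour angle H = 15° × (10 − 12) = -30.00°.
With φ = -31.1°, δ = 3.5°, H = -30.00°: sin φ sin δ = -0.0315, cos φ cos δ cos H = 0.7402, so cos θ_z = 0.7087.
Top-of-atmosphere irradiance = S₀ cos θ_z = 1360 × 0.7087 = 963.83 W/m².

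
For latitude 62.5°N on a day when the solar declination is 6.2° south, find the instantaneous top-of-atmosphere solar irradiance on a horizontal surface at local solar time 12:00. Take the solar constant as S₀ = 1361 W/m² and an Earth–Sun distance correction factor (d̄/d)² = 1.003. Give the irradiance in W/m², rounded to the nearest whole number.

Hour angle H = 15° × (12 − 12) = 0.00°.
cos θ_z = sin(62.5°) sin(-6.2°) + cos(62.5°) cos(-6.2°) cos(0.00°) = -0.0958 + 0.4590 = 0.3632.
Top-of-atmosphere irradiance = S₀ (d̄/d)² cos θ_z = 1361 × 1.003 × 0.3632 = 495.80 W/m².

496 W/m²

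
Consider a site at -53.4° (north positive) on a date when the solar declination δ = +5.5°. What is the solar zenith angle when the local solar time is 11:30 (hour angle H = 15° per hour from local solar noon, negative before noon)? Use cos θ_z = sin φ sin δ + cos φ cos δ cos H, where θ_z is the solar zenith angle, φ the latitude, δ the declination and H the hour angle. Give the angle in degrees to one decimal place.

Hour angle H = 15° × (11.5 − 12) = -7.50°.
cos θ_z = sin φ sin δ + cos φ cos δ cos H = (-0.8028)(0.0958) + (0.5962)(0.9954)(0.9914) = 0.5114.
θ_z = arccos(0.5114) = 59.24°.

59.2°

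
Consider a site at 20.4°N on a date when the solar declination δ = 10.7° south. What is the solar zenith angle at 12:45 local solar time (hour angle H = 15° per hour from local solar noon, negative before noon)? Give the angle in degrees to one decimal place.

33.0°

Hour angle H = 15° × (12.75 − 12) = 11.25°.
cos θ_z = sin(20.4°) sin(-10.7°) + cos(20.4°) cos(-10.7°) cos(11.25°) = -0.0647 + 0.9033 = 0.8386.
θ_z = arccos(0.8386) = 33.01°.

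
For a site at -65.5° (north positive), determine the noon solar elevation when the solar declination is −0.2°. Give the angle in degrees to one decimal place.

At local solar noon the hour angle is zero, so the elevation is 90° − |φ − δ| = 90° − |-65.5° − (-0.2°)| = 90° − 65.3° = 24.7°.

24.7°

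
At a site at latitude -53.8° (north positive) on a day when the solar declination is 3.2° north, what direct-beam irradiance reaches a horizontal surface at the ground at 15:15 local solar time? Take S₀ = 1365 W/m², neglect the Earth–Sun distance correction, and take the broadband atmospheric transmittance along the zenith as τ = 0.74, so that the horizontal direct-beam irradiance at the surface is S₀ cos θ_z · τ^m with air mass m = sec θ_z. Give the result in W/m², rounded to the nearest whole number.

195 W/m²

Hour angle H = 15° × (15.25 − 12) = 48.75°.
cos θ_z = sin φ sin δ + cos φ cos δ cos H = (-0.8070)(0.0558) + (0.5906)(0.9984)(0.6593) = 0.3437.
Air mass m = 1/cos θ_z = 1/0.3437 = 2.910; τ^m = 0.74^2.910 = 0.4164.
Surface direct beam = 1365 × 0.3437 × 0.4164 = 195.35 W/m².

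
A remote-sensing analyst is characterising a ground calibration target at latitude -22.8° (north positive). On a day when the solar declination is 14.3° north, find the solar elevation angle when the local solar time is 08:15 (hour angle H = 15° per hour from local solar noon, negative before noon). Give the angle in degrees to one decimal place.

23.6°

Hour angle H = 15° × (8.25 − 12) = -56.25°.
cos θ_z = sin φ sin δ + cos φ cos δ cos H = (-0.3875)(0.2470) + (0.9219)(0.9690)(0.5556) = 0.4006.
θ_z = arccos(0.4006) = 66.38°, so the elevation is 90° − 66.38° = 23.62°.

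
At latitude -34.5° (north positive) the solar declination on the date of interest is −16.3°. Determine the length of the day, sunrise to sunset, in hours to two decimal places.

The sunset hour angle satisfies cos H_s = −tan φ tan δ = -0.2010, giving H_s = 101.60°.
Day length = 2 H_s / 15° h⁻¹ = 203.20° / 15 = 13.547 h.

13.55 hours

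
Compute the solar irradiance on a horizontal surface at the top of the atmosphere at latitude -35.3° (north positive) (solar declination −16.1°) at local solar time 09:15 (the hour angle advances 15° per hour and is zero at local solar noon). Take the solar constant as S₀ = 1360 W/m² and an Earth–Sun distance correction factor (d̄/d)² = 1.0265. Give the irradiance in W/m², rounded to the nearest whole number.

Hour angle H = 15° × (9.25 − 12) = -41.25°.
With φ = -35.3°, δ = -16.1°, H = -41.25°: sin φ sin δ = 0.1602, cos φ cos δ cos H = 0.5895, so cos θ_z = 0.7497.
Top-of-atmosphere irradiance = S₀ (d̄/d)² cos θ_z = 1360 × 1.0265 × 0.7497 = 1046.61 W/m².

1047 W/m²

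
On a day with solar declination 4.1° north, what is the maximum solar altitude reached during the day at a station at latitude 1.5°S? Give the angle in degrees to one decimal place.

At local solar noon the hour angle is zero, so the elevation is 90° − |φ − δ| = 90° − |-1.5° − (4.1°)| = 90° − 5.6° = 84.4°.

84.4°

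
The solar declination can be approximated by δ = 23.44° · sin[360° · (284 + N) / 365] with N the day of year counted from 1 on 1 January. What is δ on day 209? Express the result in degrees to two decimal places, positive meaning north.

360 × (284 + 209) / 365 = 486.247°; sin(486.247°) = 0.8065.
δ = 23.44 × 0.8065 = 18.904° ≈ +18.90°.

+18.90°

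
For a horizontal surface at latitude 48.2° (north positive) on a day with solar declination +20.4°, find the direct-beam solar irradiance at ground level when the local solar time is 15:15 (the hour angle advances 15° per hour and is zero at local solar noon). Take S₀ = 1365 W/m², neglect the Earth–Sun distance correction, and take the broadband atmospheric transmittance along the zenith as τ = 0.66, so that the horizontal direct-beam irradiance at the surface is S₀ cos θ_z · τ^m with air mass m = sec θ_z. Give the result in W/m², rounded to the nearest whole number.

494 W/m²

Hour angle H = 15° × (15.25 − 12) = 48.75°.
With φ = 48.2°, δ = 20.4°, H = 48.75°: sin φ sin δ = 0.2599, cos φ cos δ cos H = 0.4119, so cos θ_z = 0.6718.
Air mass m = 1/cos θ_z = 1/0.6718 = 1.489; τ^m = 0.66^1.489 = 0.5386.
Surface direct beam = 1365 × 0.6718 × 0.5386 = 493.90 W/m².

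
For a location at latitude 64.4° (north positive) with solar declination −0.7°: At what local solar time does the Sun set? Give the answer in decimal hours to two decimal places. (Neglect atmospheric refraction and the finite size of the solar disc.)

17.90 h

−tan φ tan δ = −(2.0872)(-0.0122) = 0.0255; H_s = arccos(0.0255) = 88.54°.
Sunset is at 12 + H_s/15 = 12 + 5.903 = 17.903 h local solar time.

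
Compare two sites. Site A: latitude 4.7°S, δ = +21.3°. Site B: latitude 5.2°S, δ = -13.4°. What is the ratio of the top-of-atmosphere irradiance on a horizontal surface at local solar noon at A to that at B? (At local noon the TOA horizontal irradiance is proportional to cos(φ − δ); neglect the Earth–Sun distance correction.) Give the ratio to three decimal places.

A: cos θ_z = cos(-4.7° − (21.3°)) = 0.8988.
B: cos θ_z = cos(-5.2° − (-13.4°)) = 0.9898.
Ratio A/B = 0.8988 / 0.9898 = 0.9081.

0.908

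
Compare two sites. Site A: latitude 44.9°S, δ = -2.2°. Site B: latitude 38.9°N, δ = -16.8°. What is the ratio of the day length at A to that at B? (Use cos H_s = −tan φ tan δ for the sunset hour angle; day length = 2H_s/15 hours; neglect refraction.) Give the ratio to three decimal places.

A: H_s = arccos(−tan -44.9° · tan -2.2°) = 92.19°, so 2H_s/15 = 12.2920 h.
B: H_s = arccos(−tan 38.9° · tan -16.8°) = 75.90°, so 2H_s/15 = 10.1200 h.
Ratio A/B = 12.2920 / 10.1200 = 1.2146.

1.215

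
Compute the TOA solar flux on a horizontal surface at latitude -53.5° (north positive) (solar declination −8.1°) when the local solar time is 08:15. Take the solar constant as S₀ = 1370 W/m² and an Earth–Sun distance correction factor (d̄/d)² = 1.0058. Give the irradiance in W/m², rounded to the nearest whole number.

607 W/m²

Hour angle H = 15° × (8.25 − 12) = -56.25°.
cos θ_z = sin(-53.5°) sin(-8.1°) + cos(-53.5°) cos(-8.1°) cos(-56.25°) = 0.1133 + 0.3272 = 0.4405.
Top-of-atmosphere irradiance = S₀ (d̄/d)² cos θ_z = 1370 × 1.0058 × 0.4405 = 606.99 W/m².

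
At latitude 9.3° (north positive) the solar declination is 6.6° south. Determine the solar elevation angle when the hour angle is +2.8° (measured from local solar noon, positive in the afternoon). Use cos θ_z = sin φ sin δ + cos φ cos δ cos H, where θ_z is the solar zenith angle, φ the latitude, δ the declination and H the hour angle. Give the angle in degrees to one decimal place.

73.9°

cos θ_z = sin φ sin δ + cos φ cos δ cos H = (0.1616)(-0.1149) + (0.9869)(0.9934)(0.9988) = 0.9606.
θ_z = arccos(0.9606) = 16.14°, so the elevation is 90° − 16.14° = 73.86°.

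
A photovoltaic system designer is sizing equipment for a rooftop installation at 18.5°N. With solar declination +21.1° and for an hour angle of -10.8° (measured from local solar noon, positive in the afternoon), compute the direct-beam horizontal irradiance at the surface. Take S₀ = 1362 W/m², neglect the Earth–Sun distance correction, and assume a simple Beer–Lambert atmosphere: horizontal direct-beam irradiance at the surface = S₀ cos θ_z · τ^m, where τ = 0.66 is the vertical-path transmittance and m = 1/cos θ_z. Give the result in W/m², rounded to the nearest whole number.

cos θ_z = sin φ sin δ + cos φ cos δ cos H = (0.3173)(0.3600) + (0.9483)(0.9330)(0.9823) = 0.9833.
Air mass m = 1/cos θ_z = 1/0.9833 = 1.017; τ^m = 0.66^1.017 = 0.6554.
Surface direct beam = 1362 × 0.9833 × 0.6554 = 877.75 W/m².

878 W/m²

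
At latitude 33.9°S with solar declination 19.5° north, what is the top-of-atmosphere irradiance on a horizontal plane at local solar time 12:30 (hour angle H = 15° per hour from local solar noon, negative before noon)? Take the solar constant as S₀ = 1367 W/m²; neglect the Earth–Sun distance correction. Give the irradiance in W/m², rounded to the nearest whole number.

806 W/m²

Hour angle H = 15° × (12.5 − 12) = 7.50°.
With φ = -33.9°, δ = 19.5°, H = 7.50°: sin φ sin δ = -0.1862, cos φ cos δ cos H = 0.7757, so cos θ_z = 0.5895.
Top-of-atmosphere irradiance = S₀ cos θ_z = 1367 × 0.5895 = 805.85 W/m².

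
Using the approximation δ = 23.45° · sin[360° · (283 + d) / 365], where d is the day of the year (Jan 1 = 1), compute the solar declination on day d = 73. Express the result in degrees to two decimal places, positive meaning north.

-3.62°

360 × (283 + 73) / 365 = 351.123°; sin(351.123°) = -0.1543.
δ = 23.45 × -0.1543 = -3.618° ≈ -3.62°.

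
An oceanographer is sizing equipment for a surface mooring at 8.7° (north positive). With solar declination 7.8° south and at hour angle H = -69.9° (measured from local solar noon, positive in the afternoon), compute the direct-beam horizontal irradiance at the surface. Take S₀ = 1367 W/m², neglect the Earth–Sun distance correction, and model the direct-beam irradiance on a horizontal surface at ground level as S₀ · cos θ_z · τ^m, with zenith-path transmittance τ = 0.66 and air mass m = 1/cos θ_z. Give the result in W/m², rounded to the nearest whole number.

116 W/m²

cos θ_z = sin(8.7°) sin(-7.8°) + cos(8.7°) cos(-7.8°) cos(-69.90°) = -0.0205 + 0.3366 = 0.3161.
Air mass m = 1/cos θ_z = 1/0.3161 = 3.164; τ^m = 0.66^3.164 = 0.2686.
Surface direct beam = 1367 × 0.3161 × 0.2686 = 116.06 W/m².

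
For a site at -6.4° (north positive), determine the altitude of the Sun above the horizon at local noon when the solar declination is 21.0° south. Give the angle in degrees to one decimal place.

At local solar noon the hour angle is zero, so the elevation is 90° − |φ − δ| = 90° − |-6.4° − (-21.0°)| = 90° − 14.6° = 75.4°.

75.4°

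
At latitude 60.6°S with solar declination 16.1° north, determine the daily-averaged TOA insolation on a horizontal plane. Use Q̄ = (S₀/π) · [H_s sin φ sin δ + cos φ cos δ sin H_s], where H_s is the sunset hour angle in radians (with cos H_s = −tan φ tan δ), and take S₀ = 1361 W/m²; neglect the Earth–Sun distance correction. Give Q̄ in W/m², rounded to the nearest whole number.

67 W/m²

−tan φ tan δ = −(-1.7747)(0.2886) = 0.5122; H_s = arccos(0.5122) = 59.19°. In radians, H_s = 1.0331.
H_s sin φ sin δ = 1.0331 × -0.8712 × 0.2773 = -0.2496.
cos φ cos δ sin H_s = 0.4909 × 0.9608 × 0.8589 = 0.4051.
Q̄ = (1361/π) × (-0.2496 + 0.4051) = 433.22 × 0.1555 = 67.37 W/m².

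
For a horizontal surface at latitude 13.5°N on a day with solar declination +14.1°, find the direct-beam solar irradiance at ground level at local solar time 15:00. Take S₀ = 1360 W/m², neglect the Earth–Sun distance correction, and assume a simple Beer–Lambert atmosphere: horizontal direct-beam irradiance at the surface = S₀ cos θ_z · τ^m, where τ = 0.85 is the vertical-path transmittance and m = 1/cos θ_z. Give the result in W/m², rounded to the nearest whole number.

Hour angle H = 15° × (15 − 12) = 45.00°.
With φ = 13.5°, δ = 14.1°, H = 45.00°: sin φ sin δ = 0.0569, cos φ cos δ cos H = 0.6669, so cos θ_z = 0.7238.
Air mass m = 1/cos θ_z = 1/0.7238 = 1.382; τ^m = 0.85^1.382 = 0.7988.
Surface direct beam = 1360 × 0.7238 × 0.7988 = 786.31 W/m².

786 W/m²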